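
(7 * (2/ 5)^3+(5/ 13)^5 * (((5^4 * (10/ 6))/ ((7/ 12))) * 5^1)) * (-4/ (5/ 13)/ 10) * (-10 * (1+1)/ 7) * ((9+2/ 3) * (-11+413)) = 763509135659328/ 874680625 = 872900.48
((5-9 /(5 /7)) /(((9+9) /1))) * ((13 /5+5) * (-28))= 20216 /225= 89.85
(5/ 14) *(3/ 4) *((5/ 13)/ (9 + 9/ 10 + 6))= 125/ 19292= 0.01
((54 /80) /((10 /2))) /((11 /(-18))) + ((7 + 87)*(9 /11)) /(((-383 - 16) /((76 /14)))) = -68307 /53900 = -1.27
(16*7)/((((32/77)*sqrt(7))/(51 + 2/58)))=56980*sqrt(7)/29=5198.45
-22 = -22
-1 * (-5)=5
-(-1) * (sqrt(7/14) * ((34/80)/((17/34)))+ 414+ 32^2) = 17 * sqrt(2)/40+ 1438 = 1438.60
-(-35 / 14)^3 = 125 / 8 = 15.62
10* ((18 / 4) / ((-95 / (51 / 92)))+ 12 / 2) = 104421 / 1748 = 59.74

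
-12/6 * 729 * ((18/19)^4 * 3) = -459165024/130321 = -3523.34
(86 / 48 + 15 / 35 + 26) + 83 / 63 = 29.54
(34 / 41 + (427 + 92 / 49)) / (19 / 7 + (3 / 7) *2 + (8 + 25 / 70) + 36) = 1726562 / 192577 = 8.97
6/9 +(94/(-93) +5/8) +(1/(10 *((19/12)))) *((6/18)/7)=140473/494760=0.28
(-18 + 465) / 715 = 447 / 715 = 0.63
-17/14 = -1.21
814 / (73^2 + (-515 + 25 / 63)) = 51282 / 303307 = 0.17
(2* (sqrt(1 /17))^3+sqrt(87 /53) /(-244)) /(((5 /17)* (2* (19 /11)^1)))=-187* sqrt(4611) /2457080+11* sqrt(17) /1615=0.02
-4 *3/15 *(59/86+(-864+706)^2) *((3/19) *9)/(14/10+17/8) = -309162672/38399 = -8051.32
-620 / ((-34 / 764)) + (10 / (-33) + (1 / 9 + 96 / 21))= 164181715 / 11781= 13936.14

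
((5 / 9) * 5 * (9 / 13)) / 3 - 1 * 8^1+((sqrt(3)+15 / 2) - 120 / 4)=-2329 / 78+sqrt(3)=-28.13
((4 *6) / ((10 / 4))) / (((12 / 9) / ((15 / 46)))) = 54 / 23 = 2.35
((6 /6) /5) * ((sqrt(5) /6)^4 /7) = 5 /9072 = 0.00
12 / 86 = 6 / 43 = 0.14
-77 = -77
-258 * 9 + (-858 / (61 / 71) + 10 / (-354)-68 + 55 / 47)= -1719024352 / 507459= -3387.51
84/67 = 1.25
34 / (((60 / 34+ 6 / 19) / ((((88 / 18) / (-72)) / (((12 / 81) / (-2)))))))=14.98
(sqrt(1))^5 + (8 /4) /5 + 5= 32 /5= 6.40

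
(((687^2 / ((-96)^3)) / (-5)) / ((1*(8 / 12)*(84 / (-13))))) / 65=-52441 / 137625600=-0.00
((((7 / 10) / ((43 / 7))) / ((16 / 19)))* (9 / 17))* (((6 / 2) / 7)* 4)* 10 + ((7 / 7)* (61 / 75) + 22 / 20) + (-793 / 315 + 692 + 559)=5764103939 / 4605300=1251.62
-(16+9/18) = -33/2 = -16.50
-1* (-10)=10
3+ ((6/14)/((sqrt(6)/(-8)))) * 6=3- 24 * sqrt(6)/7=-5.40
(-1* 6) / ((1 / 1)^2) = -6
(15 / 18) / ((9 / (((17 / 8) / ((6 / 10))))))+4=5609 / 1296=4.33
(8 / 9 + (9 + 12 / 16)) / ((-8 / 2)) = -383 / 144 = -2.66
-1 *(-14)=14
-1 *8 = -8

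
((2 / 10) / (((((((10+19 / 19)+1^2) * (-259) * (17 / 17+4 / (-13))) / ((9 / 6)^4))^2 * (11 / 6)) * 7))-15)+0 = -793380398637 / 52892026880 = -15.00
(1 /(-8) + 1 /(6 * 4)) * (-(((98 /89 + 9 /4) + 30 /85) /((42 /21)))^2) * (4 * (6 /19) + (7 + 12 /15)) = 2.59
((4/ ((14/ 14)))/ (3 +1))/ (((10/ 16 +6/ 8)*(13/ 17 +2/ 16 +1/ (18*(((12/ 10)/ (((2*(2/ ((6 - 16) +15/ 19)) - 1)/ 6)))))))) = 192780/ 232903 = 0.83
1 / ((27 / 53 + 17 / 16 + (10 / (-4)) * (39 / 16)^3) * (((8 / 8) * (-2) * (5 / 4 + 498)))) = 868352 / 30028966883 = 0.00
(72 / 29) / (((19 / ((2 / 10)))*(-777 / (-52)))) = 1248 / 713545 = 0.00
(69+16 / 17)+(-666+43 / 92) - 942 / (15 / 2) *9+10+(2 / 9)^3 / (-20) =-1956498553 / 1140156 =-1715.99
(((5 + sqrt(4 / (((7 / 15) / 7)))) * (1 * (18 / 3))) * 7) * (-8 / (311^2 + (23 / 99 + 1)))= -66528 * sqrt(15) / 9575501-166320 / 9575501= -0.04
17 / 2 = 8.50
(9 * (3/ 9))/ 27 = 1/ 9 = 0.11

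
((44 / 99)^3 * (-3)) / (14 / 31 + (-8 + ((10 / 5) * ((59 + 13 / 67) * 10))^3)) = -298356896 / 1879689374244879147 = -0.00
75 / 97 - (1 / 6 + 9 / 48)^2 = 144767 / 223488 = 0.65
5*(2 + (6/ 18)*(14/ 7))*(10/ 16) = 25/ 3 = 8.33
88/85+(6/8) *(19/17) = 637/340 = 1.87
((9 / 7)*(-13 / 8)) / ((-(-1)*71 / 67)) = -1.97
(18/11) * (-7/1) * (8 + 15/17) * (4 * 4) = -304416/187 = -1627.89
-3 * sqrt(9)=-9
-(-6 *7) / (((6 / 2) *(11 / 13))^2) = 2366 / 363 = 6.52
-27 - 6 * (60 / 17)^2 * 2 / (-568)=-548613 / 20519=-26.74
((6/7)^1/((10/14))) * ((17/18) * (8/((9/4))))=544/135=4.03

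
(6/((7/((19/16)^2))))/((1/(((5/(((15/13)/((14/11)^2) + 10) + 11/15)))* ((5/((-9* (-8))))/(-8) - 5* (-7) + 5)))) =18918069625/895903744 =21.12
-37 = -37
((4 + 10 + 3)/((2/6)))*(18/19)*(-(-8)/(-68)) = -108/19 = -5.68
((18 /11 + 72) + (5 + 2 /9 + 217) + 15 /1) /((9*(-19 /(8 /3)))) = -246200 /50787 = -4.85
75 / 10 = 15 / 2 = 7.50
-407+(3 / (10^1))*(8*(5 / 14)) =-2843 / 7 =-406.14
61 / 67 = 0.91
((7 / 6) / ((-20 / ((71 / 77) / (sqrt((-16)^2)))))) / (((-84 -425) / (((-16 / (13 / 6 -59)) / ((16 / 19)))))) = 1349 / 610962880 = 0.00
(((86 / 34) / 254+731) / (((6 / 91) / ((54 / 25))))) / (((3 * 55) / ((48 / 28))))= 738621234 / 2968625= 248.81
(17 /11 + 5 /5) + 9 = 127 /11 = 11.55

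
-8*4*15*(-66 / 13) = 31680 / 13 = 2436.92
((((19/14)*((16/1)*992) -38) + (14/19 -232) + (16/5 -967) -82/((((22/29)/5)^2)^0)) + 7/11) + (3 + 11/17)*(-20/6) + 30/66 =7541300923/373065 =20214.44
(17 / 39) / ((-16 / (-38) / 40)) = 1615 / 39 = 41.41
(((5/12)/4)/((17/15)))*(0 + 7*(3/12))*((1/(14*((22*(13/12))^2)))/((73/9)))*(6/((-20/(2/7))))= -1215/5684494816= -0.00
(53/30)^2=2809/900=3.12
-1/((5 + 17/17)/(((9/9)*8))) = -4/3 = -1.33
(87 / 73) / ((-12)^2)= 29 / 3504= 0.01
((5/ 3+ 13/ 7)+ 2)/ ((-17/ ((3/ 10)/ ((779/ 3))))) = -174/ 463505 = -0.00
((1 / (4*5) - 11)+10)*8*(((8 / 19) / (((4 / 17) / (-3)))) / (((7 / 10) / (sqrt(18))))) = 1224*sqrt(2) / 7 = 247.29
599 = 599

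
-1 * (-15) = 15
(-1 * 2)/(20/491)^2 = -241081/200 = -1205.40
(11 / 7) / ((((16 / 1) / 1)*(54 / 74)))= 407 / 3024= 0.13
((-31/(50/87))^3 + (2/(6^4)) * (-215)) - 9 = -198638622136/1265625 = -156949.03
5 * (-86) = -430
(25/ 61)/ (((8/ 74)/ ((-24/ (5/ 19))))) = -21090/ 61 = -345.74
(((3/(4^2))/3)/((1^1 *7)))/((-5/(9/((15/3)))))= -9/2800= -0.00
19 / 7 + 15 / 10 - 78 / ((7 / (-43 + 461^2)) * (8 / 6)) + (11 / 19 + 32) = -472328807 / 266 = -1775672.21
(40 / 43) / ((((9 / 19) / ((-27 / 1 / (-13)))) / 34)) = 77520 / 559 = 138.68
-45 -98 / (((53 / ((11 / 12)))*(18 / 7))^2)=-2949066361 / 65528352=-45.00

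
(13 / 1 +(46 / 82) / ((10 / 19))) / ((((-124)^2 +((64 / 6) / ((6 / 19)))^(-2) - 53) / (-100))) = -5329630720 / 58059708409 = -0.09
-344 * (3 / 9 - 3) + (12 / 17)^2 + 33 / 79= 62893651 / 68493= 918.25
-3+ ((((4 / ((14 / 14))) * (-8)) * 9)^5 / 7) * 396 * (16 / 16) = -784616839446549 / 7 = -112088119920935.57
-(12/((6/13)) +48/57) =-510/19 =-26.84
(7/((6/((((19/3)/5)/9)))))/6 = 133/4860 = 0.03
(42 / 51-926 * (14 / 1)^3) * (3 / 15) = -43196034 / 85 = -508188.64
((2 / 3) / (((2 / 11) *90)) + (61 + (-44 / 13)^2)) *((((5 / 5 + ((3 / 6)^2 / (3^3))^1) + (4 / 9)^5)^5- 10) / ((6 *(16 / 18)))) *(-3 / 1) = 21545165140427872586776542653680249 / 59633545995840595969067621253120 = 361.29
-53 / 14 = -3.79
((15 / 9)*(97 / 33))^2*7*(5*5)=4200.02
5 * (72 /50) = 36 /5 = 7.20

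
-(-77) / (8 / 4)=77 / 2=38.50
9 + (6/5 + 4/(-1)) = 31/5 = 6.20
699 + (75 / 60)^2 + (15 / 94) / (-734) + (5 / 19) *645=4563584039 / 5243696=870.30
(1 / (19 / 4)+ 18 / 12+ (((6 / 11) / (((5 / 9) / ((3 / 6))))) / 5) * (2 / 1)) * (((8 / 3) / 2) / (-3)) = -39854 / 47025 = -0.85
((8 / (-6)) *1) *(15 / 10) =-2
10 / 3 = 3.33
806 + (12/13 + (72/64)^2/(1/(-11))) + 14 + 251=880257/832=1058.00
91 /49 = 13 /7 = 1.86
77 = 77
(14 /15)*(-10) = -28 /3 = -9.33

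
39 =39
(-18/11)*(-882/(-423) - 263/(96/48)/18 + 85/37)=183001/38258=4.78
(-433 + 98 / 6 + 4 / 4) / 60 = -1247 / 180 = -6.93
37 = 37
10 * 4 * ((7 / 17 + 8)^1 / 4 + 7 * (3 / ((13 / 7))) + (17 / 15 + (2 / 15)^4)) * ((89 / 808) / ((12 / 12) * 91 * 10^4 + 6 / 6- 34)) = 57929478691 / 822610622983500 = 0.00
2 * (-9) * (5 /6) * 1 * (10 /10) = -15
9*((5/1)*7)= 315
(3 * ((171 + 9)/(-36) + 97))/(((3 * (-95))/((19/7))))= -92/35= -2.63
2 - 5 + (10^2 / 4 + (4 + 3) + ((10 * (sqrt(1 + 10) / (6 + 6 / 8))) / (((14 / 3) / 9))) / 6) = 10 * sqrt(11) / 21 + 29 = 30.58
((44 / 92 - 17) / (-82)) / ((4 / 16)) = 760 / 943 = 0.81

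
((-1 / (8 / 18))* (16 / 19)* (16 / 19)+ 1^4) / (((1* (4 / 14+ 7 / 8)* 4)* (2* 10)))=-301 / 46930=-0.01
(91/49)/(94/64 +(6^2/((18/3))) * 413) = 416/555401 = 0.00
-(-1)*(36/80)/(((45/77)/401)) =30877/100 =308.77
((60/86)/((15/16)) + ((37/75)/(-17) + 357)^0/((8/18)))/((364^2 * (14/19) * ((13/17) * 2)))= 166345/8295309568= 0.00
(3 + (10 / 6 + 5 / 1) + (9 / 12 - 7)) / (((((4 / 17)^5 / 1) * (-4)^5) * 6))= -58214137 / 75497472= -0.77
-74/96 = -37/48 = -0.77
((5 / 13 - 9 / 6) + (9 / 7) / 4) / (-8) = 289 / 2912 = 0.10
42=42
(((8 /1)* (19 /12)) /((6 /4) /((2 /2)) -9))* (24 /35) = -608 /525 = -1.16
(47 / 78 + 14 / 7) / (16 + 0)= 203 / 1248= 0.16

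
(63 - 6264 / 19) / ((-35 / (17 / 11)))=86139 / 7315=11.78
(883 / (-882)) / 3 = -883 / 2646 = -0.33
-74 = -74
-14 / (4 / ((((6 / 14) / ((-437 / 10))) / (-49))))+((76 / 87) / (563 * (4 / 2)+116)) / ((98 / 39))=-0.00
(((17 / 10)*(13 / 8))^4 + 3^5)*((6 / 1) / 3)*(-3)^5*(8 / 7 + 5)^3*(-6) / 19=715159841616898443 / 66734080000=10716561.04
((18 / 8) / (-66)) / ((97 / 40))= -15 / 1067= -0.01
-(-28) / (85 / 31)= 868 / 85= 10.21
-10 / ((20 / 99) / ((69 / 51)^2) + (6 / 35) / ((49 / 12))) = -449081325 / 6841706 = -65.64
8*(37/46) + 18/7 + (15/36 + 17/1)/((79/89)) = 4369361/152628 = 28.63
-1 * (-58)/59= 58/59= 0.98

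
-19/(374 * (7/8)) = -76/1309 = -0.06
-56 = -56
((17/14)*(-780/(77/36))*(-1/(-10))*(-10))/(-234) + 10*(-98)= -529240/539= -981.89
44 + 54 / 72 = 179 / 4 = 44.75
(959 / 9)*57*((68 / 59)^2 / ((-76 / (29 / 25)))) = -32149516 / 261075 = -123.14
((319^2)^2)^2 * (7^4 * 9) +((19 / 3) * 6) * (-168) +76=2317181934573970558149061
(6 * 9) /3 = 18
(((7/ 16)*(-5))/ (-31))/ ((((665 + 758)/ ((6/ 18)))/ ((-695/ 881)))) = -24325/ 1865450544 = -0.00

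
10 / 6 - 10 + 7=-1.33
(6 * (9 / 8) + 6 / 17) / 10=483 / 680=0.71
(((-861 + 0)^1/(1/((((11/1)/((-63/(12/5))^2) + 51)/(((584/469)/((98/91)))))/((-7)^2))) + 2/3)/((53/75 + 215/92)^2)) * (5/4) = -306236307417375/2929842012643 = -104.52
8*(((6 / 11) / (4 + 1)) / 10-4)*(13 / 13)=-8776 / 275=-31.91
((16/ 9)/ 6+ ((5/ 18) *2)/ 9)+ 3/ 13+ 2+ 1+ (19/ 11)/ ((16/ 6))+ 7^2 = 4933109/ 92664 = 53.24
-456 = -456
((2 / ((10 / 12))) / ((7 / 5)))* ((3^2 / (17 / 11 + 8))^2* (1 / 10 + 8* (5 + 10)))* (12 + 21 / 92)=35313003 / 15778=2238.12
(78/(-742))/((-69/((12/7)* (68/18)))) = 1768/179193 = 0.01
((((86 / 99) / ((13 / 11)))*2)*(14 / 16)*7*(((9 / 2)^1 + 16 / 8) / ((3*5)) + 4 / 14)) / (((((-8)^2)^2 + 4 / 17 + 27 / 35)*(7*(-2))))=-772667 / 6845114952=-0.00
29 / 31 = 0.94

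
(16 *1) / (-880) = -1 / 55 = -0.02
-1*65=-65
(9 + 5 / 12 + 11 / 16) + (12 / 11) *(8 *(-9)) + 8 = -31913 / 528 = -60.44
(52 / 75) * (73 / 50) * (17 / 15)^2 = 548522 / 421875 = 1.30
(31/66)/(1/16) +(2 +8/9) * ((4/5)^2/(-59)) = 1092824/146025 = 7.48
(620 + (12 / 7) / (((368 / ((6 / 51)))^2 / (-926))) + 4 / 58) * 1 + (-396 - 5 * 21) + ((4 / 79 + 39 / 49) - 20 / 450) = 740612414223811 / 6178416544440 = 119.87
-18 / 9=-2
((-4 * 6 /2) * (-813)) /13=9756 /13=750.46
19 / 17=1.12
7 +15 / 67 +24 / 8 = 685 / 67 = 10.22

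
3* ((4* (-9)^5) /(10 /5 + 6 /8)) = -2834352 /11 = -257668.36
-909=-909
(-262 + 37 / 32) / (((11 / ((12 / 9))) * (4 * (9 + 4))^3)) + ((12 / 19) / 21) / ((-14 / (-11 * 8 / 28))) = 1578905129 / 241914376704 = 0.01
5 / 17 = 0.29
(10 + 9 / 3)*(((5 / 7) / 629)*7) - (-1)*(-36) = -22579 / 629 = -35.90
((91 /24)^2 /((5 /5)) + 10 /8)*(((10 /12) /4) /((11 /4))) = 45005 /38016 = 1.18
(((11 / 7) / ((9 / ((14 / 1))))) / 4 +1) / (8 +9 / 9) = 29 / 162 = 0.18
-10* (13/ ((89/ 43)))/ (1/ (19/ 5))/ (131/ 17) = -361114/ 11659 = -30.97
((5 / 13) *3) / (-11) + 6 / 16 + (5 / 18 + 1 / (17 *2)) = 101045 / 175032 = 0.58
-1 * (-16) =16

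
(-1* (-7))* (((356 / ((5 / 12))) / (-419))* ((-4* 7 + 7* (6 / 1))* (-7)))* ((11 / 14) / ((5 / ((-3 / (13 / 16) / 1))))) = -811.64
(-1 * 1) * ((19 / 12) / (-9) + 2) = -197 / 108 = -1.82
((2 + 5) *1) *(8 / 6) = 28 / 3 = 9.33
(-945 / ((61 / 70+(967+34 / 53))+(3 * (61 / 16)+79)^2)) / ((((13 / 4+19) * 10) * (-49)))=3663360 / 386610937591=0.00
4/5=0.80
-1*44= -44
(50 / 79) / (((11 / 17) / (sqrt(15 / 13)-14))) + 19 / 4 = -31089 / 3476 + 850* sqrt(195) / 11297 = -7.89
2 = 2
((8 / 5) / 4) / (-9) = -2 / 45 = -0.04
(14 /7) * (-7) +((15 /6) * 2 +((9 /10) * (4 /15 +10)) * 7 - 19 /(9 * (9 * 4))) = 450533 /8100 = 55.62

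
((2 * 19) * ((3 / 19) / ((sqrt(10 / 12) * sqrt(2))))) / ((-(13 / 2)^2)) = -24 * sqrt(15) / 845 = -0.11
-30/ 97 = -0.31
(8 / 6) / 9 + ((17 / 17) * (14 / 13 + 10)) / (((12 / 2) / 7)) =4588 / 351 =13.07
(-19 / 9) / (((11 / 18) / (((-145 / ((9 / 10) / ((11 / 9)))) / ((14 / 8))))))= 220400 / 567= 388.71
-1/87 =-0.01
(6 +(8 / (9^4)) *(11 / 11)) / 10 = 19687 / 32805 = 0.60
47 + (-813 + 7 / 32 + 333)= -13849 / 32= -432.78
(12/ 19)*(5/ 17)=60/ 323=0.19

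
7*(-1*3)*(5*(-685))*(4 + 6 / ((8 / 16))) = 1150800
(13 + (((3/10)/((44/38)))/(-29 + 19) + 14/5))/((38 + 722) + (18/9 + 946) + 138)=34703/4061200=0.01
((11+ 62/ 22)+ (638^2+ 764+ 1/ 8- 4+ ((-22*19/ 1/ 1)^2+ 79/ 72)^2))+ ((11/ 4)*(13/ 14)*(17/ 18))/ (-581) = 7080244144134477301/ 231916608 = 30529267417.25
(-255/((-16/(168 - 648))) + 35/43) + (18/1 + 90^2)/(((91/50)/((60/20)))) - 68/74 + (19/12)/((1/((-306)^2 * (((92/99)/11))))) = 319820195209/17518501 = 18256.14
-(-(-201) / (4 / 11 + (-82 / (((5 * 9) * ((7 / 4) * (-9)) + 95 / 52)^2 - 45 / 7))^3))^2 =-208698026134673573390778487278900234616627834674462031265625 / 683063122378657836594053082064868909988350323420383376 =-305532.56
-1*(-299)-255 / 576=57323 / 192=298.56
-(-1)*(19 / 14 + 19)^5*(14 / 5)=376057535625 / 38416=9789086.20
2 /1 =2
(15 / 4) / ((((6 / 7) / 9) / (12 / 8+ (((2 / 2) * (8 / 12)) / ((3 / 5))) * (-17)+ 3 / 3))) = -10325 / 16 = -645.31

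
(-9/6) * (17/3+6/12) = -37/4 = -9.25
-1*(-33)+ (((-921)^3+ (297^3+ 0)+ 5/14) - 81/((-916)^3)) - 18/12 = -4062091826270980361/5380027072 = -755031856.14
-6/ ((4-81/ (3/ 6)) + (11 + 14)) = 6/ 133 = 0.05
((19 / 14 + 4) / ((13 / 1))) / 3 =25 / 182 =0.14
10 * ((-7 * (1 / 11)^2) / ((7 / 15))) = -150 / 121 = -1.24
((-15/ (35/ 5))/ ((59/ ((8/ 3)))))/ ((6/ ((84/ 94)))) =-40/ 2773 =-0.01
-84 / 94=-42 / 47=-0.89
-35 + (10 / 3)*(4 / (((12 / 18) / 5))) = 65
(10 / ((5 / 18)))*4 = 144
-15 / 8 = -1.88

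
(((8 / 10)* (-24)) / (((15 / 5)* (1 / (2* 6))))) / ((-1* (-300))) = -32 / 125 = -0.26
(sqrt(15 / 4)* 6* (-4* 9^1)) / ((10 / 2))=-108* sqrt(15) / 5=-83.66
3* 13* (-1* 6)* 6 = -1404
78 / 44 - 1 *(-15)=369 / 22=16.77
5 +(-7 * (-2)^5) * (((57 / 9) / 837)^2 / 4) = 31545821 / 6305121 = 5.00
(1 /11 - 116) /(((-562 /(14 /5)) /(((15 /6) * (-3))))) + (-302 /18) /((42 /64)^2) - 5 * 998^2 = -122192615722703 /24536358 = -4980063.29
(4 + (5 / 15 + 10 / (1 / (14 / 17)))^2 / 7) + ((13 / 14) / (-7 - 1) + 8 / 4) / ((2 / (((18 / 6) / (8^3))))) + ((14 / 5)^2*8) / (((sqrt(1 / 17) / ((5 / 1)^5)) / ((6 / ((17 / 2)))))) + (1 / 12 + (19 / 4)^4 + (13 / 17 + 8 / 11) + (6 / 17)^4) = 498004753820363 / 948306788352 + 2352000*sqrt(17) / 17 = 570968.94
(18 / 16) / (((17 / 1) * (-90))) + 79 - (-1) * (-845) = -1041761 / 1360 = -766.00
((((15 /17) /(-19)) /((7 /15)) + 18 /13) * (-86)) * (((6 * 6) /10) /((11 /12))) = -701671248 /1616615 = -434.04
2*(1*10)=20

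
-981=-981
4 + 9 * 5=49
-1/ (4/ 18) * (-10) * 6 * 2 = 540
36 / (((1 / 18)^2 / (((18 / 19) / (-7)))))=-209952 / 133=-1578.59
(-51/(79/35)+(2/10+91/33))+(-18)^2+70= 4879817/13035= 374.36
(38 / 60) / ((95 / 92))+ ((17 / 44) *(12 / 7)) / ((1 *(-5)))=2777 / 5775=0.48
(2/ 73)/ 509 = 0.00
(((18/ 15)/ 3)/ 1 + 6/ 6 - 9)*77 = -2926/ 5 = -585.20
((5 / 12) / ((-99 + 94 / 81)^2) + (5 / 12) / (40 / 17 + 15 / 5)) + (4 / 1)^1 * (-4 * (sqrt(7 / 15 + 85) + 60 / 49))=-16 * sqrt(19230) / 15 - 468419007817 / 24004309875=-167.43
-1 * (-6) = 6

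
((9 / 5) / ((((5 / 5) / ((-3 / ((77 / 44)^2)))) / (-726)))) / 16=19602 / 245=80.01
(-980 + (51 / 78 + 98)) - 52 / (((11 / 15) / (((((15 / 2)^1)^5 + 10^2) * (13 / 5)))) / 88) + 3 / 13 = -10052286559 / 26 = -386626406.12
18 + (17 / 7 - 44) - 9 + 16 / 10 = -1084 / 35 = -30.97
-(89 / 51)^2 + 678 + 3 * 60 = 2223737 / 2601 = 854.95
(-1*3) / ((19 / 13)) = -39 / 19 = -2.05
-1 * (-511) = 511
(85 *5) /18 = 23.61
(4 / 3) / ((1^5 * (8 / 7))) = 7 / 6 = 1.17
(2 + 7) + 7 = 16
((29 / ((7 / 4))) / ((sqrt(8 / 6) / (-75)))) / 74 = -2175 * sqrt(3) / 259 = -14.55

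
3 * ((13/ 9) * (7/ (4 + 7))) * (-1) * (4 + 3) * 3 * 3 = -173.73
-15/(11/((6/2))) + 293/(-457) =-23788/5027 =-4.73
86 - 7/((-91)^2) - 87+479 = 478.00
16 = 16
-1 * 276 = -276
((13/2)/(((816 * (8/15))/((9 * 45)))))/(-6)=-8775/8704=-1.01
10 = 10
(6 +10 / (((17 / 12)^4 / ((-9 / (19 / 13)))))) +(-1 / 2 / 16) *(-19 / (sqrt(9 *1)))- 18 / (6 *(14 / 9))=-11750659409 / 1066396128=-11.02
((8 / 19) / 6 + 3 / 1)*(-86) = -264.04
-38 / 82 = -19 / 41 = -0.46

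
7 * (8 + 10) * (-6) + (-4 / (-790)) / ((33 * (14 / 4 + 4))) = -147816896 / 195525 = -756.00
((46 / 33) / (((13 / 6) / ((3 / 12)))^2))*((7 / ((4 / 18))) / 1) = 0.58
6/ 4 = 3/ 2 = 1.50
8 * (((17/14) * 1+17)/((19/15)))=15300/133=115.04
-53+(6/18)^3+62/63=-9824/189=-51.98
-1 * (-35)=35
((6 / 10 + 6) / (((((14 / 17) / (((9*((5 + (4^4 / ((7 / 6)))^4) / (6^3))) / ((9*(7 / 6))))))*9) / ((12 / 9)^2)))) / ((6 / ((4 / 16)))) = 1040893916365127 / 1715322420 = 606821.15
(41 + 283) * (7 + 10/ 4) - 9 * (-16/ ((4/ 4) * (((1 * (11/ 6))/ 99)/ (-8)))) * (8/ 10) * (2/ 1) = -482274/ 5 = -96454.80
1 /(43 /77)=77 /43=1.79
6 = 6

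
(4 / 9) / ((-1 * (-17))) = 4 / 153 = 0.03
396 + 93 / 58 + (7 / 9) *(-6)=392.94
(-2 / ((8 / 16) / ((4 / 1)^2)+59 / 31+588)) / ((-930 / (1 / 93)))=0.00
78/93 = 26/31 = 0.84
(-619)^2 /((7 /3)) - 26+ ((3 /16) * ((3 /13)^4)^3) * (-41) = 428424200469183001795 /2609385533717872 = 164185.86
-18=-18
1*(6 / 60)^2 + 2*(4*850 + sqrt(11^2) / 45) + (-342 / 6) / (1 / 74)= 2324249 / 900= 2582.50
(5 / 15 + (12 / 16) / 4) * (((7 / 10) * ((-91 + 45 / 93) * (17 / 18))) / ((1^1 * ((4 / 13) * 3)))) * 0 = 0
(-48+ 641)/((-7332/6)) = -593/1222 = -0.49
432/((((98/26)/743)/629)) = 2624620752/49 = 53563688.82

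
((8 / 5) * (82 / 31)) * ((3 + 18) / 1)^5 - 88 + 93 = 2679171031 / 155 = 17284974.39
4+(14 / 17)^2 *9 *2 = 4684 / 289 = 16.21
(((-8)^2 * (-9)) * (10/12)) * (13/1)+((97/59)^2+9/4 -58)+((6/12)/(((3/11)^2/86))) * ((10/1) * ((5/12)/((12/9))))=-1124447891/250632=-4486.45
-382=-382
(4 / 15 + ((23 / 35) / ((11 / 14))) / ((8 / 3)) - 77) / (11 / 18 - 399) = 151311 / 788810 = 0.19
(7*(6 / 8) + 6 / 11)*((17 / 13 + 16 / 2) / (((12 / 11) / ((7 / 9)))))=71995 / 1872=38.46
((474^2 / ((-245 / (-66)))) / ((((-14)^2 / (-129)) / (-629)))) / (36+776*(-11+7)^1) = -150401091357 / 18415670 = -8167.02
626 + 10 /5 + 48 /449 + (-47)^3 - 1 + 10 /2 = -46332711 /449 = -103190.89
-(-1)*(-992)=-992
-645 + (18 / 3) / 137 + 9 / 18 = -176581 / 274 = -644.46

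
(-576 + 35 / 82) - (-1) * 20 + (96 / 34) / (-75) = -19363037 / 34850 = -555.61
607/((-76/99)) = -60093/76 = -790.70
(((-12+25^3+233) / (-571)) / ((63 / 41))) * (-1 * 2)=433124 / 11991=36.12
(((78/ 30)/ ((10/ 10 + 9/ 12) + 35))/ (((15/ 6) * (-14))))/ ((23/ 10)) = -0.00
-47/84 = -0.56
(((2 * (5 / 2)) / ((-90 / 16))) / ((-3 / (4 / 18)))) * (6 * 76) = 2432 / 81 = 30.02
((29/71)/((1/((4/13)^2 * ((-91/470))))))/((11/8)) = -12992/2385955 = -0.01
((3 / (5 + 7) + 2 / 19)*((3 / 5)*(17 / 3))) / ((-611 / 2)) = -459 / 116090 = -0.00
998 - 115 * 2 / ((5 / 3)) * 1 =860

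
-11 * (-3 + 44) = -451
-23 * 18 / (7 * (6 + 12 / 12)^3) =-0.17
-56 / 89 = -0.63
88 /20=22 /5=4.40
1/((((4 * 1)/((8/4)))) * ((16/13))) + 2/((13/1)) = 233/416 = 0.56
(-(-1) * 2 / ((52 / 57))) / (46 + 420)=57 / 12116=0.00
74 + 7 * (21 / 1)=221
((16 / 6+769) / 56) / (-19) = -2315 / 3192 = -0.73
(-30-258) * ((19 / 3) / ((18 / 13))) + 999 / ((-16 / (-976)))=178865 / 3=59621.67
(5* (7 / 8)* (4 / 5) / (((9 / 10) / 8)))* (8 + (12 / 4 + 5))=4480 / 9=497.78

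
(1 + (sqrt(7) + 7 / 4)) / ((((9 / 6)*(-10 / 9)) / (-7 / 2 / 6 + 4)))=-451 / 80- 41*sqrt(7) / 20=-11.06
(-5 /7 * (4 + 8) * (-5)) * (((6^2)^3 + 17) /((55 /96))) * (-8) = -27931062.86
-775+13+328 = -434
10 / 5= 2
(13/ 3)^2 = 169/ 9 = 18.78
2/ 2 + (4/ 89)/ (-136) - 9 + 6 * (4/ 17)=-19937/ 3026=-6.59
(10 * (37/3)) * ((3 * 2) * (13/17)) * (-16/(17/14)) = -2154880/289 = -7456.33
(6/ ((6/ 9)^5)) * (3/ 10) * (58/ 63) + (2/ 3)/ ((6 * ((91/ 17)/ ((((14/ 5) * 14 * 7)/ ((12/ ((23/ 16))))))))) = 260761/ 19656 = 13.27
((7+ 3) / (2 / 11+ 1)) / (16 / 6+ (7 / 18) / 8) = 15840 / 5083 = 3.12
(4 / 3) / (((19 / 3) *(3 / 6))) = 8 / 19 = 0.42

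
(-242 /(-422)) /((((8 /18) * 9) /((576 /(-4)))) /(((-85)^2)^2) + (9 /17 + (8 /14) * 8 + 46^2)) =1591701457500 /5887352166141023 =0.00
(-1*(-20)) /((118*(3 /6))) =20 /59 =0.34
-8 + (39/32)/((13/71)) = -43/32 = -1.34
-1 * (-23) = 23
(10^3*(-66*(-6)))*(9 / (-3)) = -1188000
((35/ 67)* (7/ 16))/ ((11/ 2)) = 245/ 5896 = 0.04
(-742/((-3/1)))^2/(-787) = -550564/7083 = -77.73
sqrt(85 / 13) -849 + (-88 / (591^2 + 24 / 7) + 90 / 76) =-78770298455 / 92909658 + sqrt(1105) / 13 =-845.26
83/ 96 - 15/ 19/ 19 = 28523/ 34656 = 0.82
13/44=0.30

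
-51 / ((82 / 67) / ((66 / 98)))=-112761 / 4018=-28.06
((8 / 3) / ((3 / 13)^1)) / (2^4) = 13 / 18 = 0.72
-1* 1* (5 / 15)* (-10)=10 / 3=3.33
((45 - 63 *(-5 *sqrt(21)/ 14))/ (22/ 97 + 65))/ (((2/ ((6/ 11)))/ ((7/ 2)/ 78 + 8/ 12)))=1455/ 10868 + 1455 *sqrt(21)/ 21736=0.44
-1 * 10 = -10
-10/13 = -0.77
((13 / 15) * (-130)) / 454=-169 / 681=-0.25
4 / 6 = 2 / 3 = 0.67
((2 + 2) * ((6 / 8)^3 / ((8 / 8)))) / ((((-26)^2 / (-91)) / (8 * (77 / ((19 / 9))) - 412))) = 107919 / 3952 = 27.31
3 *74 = 222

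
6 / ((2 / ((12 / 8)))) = 9 / 2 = 4.50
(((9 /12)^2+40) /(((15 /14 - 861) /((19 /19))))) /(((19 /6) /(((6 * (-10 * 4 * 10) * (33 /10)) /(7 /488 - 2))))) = -1463209440 /24627781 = -59.41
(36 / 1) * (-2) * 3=-216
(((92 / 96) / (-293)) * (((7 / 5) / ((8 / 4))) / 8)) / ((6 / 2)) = -161 / 1687680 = -0.00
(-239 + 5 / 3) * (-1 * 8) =5696 / 3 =1898.67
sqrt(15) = 3.87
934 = 934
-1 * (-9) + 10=19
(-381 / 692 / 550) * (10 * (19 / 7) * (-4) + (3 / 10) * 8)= 353949 / 3330250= 0.11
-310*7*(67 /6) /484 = -72695 /1452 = -50.07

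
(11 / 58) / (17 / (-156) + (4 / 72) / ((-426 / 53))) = -274131 / 167504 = -1.64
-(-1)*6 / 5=6 / 5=1.20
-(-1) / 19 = 1 / 19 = 0.05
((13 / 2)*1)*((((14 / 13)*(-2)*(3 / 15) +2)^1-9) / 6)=-161 / 20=-8.05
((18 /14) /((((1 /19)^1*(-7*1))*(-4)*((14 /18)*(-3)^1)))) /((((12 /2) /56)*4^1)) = -171 /196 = -0.87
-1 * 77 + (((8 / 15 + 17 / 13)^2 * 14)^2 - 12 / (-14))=22018683251767 / 10121304375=2175.48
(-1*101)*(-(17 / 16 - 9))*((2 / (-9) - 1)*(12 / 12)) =979.84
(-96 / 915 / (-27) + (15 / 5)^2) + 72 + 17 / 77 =51504154 / 634095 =81.22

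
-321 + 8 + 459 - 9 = 137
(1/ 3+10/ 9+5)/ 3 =58/ 27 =2.15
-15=-15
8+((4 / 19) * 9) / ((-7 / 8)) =776 / 133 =5.83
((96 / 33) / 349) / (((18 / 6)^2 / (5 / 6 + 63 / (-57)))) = -496 / 1969407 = -0.00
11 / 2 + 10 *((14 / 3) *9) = 851 / 2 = 425.50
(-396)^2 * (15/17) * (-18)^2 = 762125760/17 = 44830927.06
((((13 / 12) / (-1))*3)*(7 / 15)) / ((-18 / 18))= 1.52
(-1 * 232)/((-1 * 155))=232/155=1.50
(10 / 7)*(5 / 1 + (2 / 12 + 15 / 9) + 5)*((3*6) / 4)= 1065 / 14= 76.07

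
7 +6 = 13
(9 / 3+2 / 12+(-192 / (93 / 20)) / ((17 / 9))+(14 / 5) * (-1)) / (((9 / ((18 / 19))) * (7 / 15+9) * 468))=-339803 / 665423928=-0.00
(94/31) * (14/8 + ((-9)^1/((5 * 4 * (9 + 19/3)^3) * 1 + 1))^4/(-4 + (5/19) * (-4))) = 37802797629091657058302355161/7123931468096300309922536176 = 5.31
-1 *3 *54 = -162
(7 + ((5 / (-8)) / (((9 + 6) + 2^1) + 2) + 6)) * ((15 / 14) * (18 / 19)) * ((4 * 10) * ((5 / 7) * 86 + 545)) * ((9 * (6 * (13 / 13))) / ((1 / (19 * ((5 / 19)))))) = 1524866613750 / 17689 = 86204229.39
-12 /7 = -1.71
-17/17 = -1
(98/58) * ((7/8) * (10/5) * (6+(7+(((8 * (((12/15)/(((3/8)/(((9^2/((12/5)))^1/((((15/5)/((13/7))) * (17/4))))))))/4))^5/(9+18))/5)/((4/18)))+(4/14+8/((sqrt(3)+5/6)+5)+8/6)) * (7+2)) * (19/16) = 3084414099687879013227/721176947919680 - 527877 * sqrt(3)/64786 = 4276903.10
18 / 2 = 9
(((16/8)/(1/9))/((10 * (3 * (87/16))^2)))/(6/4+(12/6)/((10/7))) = 512/219501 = 0.00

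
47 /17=2.76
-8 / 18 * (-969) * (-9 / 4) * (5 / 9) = -1615 / 3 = -538.33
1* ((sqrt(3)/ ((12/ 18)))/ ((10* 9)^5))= sqrt(3)/ 3936600000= 0.00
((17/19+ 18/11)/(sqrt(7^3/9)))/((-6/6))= -1587*sqrt(7)/10241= -0.41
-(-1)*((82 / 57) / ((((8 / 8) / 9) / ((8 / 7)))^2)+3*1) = 144489 / 931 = 155.20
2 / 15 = 0.13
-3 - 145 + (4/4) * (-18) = -166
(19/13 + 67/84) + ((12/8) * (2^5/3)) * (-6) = -102365/1092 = -93.74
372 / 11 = 33.82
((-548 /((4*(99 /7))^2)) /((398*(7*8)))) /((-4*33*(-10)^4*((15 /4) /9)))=959 /68654044800000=0.00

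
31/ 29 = 1.07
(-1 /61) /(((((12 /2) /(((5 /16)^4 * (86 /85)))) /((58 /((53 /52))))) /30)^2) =-102654891015625 /830805404286976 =-0.12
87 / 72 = 29 / 24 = 1.21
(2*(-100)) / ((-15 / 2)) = 80 / 3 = 26.67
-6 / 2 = -3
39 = 39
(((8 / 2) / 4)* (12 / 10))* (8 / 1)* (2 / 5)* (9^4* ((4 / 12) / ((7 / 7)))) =8398.08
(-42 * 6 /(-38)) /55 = 126 /1045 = 0.12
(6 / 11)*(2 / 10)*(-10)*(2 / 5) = -24 / 55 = -0.44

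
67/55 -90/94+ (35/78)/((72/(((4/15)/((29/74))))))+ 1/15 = 52358477/157876290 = 0.33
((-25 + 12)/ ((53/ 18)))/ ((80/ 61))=-3.37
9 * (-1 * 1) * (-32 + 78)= -414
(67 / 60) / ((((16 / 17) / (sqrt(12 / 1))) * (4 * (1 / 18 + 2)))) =3417 * sqrt(3) / 11840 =0.50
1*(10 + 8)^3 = 5832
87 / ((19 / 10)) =870 / 19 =45.79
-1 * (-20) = 20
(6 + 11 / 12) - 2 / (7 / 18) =149 / 84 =1.77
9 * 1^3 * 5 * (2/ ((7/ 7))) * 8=720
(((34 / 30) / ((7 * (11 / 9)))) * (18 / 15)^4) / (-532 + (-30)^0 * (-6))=-33048 / 64728125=-0.00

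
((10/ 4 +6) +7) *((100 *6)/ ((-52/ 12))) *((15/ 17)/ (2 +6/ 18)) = -1255500/ 1547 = -811.57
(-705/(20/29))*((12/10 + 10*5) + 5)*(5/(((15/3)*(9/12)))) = -383003/5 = -76600.60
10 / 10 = 1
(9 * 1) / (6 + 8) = 9 / 14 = 0.64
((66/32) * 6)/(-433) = -99/3464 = -0.03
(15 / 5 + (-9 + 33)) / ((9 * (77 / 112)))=48 / 11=4.36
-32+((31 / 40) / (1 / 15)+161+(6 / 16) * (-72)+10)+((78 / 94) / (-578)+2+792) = 99712647 / 108664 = 917.62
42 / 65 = 0.65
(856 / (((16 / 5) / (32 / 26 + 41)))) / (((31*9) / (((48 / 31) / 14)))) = 391620 / 87451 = 4.48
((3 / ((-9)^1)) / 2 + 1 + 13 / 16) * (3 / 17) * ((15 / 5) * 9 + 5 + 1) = 2607 / 272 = 9.58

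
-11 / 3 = -3.67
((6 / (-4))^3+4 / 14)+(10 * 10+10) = 5987 / 56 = 106.91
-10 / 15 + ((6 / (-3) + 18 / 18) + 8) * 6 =124 / 3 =41.33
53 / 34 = 1.56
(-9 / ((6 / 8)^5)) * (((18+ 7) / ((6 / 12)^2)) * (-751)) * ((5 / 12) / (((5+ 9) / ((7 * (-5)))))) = -240320000 / 81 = -2966913.58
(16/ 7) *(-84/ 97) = -192/ 97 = -1.98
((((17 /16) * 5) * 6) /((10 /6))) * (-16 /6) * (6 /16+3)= -1377 /8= -172.12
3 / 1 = 3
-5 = -5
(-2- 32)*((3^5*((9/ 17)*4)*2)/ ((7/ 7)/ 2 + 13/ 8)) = -279936/ 17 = -16466.82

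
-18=-18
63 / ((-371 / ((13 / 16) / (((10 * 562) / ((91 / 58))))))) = -10647 / 276414080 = -0.00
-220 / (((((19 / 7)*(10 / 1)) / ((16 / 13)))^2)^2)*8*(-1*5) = 3461742592 / 93052452025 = 0.04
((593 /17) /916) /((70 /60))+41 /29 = 2286173 /1580558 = 1.45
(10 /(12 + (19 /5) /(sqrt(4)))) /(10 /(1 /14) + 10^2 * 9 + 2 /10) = 500 /722939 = 0.00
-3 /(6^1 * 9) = -1 /18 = -0.06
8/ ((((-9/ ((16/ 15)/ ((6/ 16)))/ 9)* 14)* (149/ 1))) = -0.01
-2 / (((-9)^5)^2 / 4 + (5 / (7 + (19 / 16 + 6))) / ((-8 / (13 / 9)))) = -16344 / 7123500530723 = -0.00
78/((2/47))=1833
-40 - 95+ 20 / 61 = -8215 / 61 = -134.67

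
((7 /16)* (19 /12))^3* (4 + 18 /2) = 30584281 /7077888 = 4.32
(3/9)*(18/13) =6/13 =0.46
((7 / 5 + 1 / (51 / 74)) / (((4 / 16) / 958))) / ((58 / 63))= 29251572 / 2465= 11866.76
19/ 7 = 2.71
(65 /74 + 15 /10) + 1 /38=3381 /1406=2.40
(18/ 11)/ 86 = 9/ 473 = 0.02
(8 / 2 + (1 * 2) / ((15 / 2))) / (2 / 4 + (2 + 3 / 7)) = 896 / 615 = 1.46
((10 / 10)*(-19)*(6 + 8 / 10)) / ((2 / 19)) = -6137 / 5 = -1227.40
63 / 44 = 1.43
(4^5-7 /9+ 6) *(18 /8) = 9263 /4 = 2315.75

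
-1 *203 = -203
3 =3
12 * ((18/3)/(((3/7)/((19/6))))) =532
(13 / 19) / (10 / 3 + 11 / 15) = 195 / 1159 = 0.17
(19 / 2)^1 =19 / 2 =9.50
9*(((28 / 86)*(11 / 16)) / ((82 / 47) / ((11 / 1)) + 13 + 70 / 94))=119427 / 824224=0.14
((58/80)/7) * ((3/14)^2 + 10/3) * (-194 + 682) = 3515003/20580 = 170.80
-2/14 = -1/7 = -0.14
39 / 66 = 13 / 22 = 0.59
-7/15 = -0.47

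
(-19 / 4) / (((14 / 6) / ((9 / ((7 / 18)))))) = -4617 / 98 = -47.11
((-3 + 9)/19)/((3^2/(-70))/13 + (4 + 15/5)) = 5460/120859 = 0.05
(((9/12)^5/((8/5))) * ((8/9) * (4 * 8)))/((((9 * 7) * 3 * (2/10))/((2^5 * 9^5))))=1476225/7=210889.29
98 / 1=98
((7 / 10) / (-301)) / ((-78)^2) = -1 / 2616120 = -0.00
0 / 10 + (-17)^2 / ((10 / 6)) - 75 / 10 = 1659 / 10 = 165.90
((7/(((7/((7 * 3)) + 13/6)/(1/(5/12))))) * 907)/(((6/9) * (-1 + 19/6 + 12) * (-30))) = -228564/10625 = -21.51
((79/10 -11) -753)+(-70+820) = -61/10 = -6.10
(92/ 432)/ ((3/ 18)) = 23/ 18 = 1.28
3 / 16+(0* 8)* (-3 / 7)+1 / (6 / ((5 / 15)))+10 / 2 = 755 / 144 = 5.24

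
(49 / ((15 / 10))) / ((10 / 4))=196 / 15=13.07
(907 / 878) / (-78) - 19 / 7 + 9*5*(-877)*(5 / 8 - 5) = 165539049835 / 958776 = 172656.65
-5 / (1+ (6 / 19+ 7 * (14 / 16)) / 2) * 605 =-919600 / 1283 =-716.76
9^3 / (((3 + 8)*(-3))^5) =-3 / 161051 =-0.00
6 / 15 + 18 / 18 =7 / 5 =1.40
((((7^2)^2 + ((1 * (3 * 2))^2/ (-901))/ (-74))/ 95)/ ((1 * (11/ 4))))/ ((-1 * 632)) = -842549/ 57939706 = -0.01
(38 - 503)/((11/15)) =-6975/11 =-634.09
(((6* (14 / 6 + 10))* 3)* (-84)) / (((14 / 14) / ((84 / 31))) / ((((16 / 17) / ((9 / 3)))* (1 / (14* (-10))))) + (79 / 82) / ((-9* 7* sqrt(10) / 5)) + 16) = 4735823383444608 / 37760495533289 - 243536315904* sqrt(10) / 37760495533289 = 125.40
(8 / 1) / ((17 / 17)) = 8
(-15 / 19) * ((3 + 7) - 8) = -1.58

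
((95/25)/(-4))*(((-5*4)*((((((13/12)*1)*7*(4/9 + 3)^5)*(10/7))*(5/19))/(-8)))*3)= -9304474075/944784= -9848.26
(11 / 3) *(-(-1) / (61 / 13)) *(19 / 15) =2717 / 2745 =0.99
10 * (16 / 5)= 32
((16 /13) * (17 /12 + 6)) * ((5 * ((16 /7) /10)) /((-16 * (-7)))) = 178 /1911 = 0.09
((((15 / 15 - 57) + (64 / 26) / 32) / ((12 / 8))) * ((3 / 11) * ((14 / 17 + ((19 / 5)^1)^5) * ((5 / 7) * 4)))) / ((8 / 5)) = -14401.56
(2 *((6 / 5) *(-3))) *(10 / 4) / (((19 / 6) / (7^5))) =-1815156 / 19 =-95534.53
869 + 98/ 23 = 20085/ 23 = 873.26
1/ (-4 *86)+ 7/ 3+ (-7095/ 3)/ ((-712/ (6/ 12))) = 733175/ 183696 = 3.99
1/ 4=0.25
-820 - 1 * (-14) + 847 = 41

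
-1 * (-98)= 98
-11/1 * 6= -66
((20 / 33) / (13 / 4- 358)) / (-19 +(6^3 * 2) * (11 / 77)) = -560 / 14001273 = -0.00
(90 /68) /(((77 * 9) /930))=2325 /1309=1.78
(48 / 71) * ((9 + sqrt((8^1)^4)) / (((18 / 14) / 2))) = 16352 / 213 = 76.77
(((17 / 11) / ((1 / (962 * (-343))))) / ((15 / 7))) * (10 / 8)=-297469.35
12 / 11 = 1.09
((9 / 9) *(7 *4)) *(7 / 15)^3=9604 / 3375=2.85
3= 3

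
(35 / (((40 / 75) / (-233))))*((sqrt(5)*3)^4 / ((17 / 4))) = -247708125 / 34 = -7285533.09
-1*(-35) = 35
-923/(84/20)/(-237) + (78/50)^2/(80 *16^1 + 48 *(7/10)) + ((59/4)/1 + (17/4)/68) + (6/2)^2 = 202194292159/8172234000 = 24.74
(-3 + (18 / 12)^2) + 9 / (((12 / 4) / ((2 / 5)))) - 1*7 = -131 / 20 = -6.55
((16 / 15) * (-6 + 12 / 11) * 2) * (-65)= 680.73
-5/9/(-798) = 5/7182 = 0.00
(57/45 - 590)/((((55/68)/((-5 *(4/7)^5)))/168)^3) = 13738805118536792408064/92113766322655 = 149150400.28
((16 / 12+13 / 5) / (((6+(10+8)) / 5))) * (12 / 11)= 59 / 66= 0.89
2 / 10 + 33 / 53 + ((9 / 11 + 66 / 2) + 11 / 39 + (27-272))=-23882618 / 113685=-210.08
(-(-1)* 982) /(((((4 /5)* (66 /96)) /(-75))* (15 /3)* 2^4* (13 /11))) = -36825 /26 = -1416.35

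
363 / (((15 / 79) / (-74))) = -707366 / 5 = -141473.20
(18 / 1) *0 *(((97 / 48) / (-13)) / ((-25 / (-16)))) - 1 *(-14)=14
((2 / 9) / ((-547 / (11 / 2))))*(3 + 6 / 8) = -55 / 6564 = -0.01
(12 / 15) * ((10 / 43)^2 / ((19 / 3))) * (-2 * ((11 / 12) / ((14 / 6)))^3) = -19965 / 24099866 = -0.00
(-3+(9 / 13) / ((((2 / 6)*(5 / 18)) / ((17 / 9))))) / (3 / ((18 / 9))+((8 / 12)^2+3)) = 13014 / 5785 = 2.25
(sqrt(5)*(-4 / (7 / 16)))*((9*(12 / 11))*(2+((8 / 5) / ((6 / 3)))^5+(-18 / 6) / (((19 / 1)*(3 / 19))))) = -28677888*sqrt(5) / 240625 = -266.50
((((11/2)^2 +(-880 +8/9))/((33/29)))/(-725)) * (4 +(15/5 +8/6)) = 30559/3564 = 8.57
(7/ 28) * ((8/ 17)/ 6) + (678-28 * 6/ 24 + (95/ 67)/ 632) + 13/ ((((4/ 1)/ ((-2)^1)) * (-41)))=59427186769/ 88541304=671.18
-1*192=-192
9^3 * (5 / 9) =405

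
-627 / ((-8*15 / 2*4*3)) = 209 / 240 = 0.87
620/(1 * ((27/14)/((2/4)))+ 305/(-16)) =-69440/1703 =-40.78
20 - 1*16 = 4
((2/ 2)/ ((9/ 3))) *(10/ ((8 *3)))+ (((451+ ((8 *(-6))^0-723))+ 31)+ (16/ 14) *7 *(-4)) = -9787/ 36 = -271.86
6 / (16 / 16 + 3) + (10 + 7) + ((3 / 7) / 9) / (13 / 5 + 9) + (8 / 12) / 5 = 18917 / 1015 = 18.64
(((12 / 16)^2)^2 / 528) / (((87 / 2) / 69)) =621 / 653312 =0.00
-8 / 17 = -0.47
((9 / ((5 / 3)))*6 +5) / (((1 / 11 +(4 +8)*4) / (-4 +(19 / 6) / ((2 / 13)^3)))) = 85470407 / 126960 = 673.21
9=9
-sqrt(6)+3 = 0.55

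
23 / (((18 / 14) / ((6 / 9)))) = 322 / 27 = 11.93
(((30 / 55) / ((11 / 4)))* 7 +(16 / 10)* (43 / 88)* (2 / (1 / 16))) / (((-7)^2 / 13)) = 207688 / 29645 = 7.01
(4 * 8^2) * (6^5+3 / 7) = 1990765.71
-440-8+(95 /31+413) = -990 /31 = -31.94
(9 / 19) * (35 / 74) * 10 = 1575 / 703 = 2.24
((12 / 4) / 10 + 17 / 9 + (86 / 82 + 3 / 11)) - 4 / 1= -19873 / 40590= -0.49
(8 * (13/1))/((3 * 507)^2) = 8/177957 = 0.00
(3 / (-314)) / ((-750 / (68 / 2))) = 17 / 39250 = 0.00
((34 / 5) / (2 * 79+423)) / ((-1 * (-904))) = 0.00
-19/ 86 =-0.22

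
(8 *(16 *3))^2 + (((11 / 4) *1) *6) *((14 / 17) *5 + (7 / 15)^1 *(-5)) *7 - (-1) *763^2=24814257 / 34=729831.09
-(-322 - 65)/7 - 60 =-4.71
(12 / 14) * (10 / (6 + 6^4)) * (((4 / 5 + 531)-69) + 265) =7278 / 1519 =4.79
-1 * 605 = -605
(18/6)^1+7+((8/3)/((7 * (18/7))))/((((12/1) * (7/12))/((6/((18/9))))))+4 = 886/63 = 14.06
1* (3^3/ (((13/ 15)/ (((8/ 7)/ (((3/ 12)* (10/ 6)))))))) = 7776/ 91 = 85.45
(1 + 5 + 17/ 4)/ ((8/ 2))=41/ 16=2.56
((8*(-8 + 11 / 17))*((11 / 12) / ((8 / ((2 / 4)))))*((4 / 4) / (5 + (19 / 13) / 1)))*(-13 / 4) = 232375 / 137088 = 1.70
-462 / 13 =-35.54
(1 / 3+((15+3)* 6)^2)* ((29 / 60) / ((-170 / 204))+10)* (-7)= -38457307 / 50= -769146.14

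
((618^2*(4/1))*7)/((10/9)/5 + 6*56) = 48122424/1513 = 31805.96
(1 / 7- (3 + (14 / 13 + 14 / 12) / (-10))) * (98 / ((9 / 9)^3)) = -20125 / 78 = -258.01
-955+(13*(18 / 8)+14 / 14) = -924.75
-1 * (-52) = 52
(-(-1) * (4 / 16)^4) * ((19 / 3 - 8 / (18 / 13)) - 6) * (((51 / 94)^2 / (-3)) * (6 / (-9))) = -14161 / 10179072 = -0.00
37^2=1369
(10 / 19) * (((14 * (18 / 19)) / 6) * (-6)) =-2520 / 361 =-6.98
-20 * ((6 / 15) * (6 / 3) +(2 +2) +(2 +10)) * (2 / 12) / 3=-56 / 3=-18.67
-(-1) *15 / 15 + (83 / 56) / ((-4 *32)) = 7085 / 7168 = 0.99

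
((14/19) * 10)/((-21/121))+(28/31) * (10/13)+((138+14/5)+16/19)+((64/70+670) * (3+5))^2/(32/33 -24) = -175980973557124/140697375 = -1250776.52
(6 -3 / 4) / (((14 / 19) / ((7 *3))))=1197 / 8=149.62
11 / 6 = 1.83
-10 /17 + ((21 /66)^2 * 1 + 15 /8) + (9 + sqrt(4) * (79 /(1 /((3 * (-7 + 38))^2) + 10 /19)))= 442056768893 /1423592104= 310.52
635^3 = 256047875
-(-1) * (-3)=-3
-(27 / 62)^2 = -729 / 3844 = -0.19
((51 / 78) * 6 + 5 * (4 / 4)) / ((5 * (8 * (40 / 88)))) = 319 / 650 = 0.49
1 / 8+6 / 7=55 / 56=0.98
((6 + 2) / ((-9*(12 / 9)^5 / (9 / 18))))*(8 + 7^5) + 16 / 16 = -453749 / 256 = -1772.46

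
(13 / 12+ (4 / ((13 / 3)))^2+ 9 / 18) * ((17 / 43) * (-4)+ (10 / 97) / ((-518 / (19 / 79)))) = -666591349699 / 173075261268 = -3.85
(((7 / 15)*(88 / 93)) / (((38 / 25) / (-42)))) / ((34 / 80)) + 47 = 18.29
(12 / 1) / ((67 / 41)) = 492 / 67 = 7.34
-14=-14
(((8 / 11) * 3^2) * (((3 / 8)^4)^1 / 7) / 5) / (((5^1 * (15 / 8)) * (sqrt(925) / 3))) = 729 * sqrt(37) / 113960000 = 0.00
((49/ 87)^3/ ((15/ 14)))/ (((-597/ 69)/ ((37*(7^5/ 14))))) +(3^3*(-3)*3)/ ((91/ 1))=-153603808748228/ 178872462405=-858.73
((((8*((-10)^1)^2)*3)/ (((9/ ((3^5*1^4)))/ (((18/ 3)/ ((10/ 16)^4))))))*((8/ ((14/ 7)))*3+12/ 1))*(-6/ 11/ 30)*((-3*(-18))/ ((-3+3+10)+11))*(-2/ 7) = 55037657088/ 67375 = 816885.45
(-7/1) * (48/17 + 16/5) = -3584/85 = -42.16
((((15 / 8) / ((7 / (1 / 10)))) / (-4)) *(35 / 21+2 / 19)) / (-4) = 101 / 34048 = 0.00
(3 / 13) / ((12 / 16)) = 4 / 13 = 0.31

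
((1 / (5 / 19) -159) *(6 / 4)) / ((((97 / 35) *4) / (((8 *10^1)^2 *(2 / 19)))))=-268800 / 19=-14147.37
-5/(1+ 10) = -5/11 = -0.45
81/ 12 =27/ 4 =6.75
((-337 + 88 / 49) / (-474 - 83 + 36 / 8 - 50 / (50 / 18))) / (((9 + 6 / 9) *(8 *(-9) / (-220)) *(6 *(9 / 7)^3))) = 100375 / 6891966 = 0.01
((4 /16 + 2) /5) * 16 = 36 /5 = 7.20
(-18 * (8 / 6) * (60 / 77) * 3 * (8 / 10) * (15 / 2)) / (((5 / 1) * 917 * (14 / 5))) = -12960 / 494263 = -0.03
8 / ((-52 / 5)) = -10 / 13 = -0.77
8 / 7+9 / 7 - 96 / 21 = -15 / 7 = -2.14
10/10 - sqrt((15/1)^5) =1 - 225 * sqrt(15) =-870.42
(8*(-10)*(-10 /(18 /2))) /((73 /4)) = 3200 /657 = 4.87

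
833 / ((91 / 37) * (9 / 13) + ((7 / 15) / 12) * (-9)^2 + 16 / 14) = 4314940 / 31057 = 138.94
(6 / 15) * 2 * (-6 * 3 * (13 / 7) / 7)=-936 / 245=-3.82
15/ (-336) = -5/ 112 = -0.04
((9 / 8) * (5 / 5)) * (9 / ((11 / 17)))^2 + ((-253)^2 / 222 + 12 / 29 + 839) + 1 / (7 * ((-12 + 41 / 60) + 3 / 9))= 1345.38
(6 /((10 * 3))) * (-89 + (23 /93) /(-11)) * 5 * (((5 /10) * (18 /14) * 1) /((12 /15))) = -97575 /1364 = -71.54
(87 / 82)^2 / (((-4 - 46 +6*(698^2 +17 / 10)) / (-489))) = -18506205 / 98277452804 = -0.00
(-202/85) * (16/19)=-3232/1615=-2.00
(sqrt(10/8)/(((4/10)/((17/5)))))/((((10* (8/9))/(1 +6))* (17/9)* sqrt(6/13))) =189* sqrt(390)/640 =5.83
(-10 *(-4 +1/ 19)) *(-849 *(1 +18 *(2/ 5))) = -274807.89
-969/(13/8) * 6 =-46512/13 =-3577.85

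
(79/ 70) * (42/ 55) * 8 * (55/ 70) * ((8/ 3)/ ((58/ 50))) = 2528/ 203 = 12.45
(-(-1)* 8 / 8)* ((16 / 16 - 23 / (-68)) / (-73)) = -91 / 4964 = -0.02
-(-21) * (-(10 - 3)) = -147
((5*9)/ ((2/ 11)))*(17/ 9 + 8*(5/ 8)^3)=121715/ 128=950.90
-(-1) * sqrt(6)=sqrt(6)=2.45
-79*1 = -79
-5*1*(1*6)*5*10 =-1500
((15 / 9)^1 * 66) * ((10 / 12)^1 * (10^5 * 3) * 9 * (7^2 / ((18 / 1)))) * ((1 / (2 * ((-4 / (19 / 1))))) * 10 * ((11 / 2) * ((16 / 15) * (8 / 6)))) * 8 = -1001342222222.22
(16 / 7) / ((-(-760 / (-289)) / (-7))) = 6.08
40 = 40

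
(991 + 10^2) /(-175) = -6.23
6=6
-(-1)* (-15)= -15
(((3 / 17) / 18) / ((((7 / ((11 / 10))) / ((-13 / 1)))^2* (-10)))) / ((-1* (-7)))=-20449 / 34986000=-0.00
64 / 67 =0.96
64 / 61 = 1.05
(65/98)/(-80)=-13/1568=-0.01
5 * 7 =35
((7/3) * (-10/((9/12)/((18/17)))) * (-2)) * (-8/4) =-2240/17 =-131.76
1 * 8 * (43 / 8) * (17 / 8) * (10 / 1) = 3655 / 4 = 913.75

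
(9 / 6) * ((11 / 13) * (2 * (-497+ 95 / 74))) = -1210539 / 962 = -1258.36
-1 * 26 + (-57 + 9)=-74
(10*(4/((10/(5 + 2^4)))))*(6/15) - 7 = 133/5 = 26.60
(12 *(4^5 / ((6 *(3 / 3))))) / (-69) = -2048 / 69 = -29.68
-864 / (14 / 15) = -6480 / 7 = -925.71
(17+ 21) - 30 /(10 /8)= 14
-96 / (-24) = 4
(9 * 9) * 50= 4050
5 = 5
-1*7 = -7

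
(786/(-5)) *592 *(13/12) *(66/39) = -853072/5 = -170614.40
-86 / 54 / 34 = -43 / 918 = -0.05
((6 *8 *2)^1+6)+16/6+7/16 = 5045/48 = 105.10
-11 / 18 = -0.61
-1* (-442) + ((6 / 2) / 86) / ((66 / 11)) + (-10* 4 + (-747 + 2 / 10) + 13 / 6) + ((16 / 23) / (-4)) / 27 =-182987093 / 534060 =-342.63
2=2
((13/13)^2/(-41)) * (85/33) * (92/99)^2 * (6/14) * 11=-719440/2812887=-0.26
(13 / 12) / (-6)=-13 / 72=-0.18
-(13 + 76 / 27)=-427 / 27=-15.81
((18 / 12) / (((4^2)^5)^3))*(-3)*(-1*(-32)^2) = 0.00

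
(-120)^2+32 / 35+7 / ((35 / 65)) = 14413.91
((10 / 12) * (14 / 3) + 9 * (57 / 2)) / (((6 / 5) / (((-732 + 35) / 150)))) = -3266839 / 3240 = -1008.28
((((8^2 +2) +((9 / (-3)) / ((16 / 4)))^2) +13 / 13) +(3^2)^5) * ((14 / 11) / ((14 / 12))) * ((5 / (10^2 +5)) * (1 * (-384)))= -90803040 / 77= -1179260.26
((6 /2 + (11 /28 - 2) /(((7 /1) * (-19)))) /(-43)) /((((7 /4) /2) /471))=-10566414 /280231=-37.71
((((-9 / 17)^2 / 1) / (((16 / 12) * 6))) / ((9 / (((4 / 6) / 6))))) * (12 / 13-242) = -1567 / 15028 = -0.10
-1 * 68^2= -4624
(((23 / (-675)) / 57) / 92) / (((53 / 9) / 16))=-4 / 226575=-0.00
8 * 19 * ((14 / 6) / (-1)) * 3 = -1064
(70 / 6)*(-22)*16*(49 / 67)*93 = -18714080 / 67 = -279314.63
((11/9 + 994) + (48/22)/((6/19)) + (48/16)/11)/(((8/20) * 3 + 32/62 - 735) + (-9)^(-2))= -2386845/1746008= -1.37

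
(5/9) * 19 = 95/9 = 10.56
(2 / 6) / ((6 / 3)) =1 / 6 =0.17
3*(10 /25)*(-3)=-18 /5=-3.60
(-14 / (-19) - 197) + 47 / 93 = -345904 / 1767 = -195.76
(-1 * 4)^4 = 256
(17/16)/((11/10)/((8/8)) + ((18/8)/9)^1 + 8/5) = 0.36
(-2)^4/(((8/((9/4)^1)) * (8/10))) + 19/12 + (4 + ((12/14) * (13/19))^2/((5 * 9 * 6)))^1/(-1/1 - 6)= 32871157/4952920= 6.64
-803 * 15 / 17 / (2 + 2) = -12045 / 68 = -177.13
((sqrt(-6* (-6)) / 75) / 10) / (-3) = -0.00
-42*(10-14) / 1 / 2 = 84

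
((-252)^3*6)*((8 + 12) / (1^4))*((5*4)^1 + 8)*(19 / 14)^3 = -134405671680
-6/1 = -6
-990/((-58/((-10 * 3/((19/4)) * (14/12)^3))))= -94325/551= -171.19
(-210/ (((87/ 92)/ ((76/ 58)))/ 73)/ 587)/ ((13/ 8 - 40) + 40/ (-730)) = 10432903040/ 11079368481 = 0.94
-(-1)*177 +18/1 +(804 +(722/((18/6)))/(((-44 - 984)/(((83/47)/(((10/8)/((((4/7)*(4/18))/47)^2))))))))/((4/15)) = 339948263611574/105902886159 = 3210.00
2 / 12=1 / 6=0.17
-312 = -312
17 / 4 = 4.25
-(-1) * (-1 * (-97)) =97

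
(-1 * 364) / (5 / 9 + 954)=-3276 / 8591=-0.38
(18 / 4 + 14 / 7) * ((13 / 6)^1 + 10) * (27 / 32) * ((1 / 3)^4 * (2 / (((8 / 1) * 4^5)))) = 949 / 4718592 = 0.00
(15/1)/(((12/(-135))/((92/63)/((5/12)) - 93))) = 422865/28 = 15102.32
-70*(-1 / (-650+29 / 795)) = -0.11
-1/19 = -0.05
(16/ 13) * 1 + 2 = 42/ 13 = 3.23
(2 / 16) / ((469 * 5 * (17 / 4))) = 1 / 79730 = 0.00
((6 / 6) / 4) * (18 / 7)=9 / 14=0.64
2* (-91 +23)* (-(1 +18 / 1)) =2584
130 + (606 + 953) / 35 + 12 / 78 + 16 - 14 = 176.70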